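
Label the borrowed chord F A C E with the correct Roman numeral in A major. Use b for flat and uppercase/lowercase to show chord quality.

The root F is the lowered 6th scale degree — diatonically A major has F# there. The diatonic chord on degree 6 would be F#m (vi), but F–A–C–E is the major-seventh chord from A minor. As a borrowed chord it is labeled bVImaj7.

bVImaj7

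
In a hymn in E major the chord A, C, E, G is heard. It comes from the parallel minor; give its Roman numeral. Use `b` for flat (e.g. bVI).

iv7

The root A is the diatonic 4th degree of E major; the borrowing shows in the chord quality. The diatonic chord on degree 4 would be A (IV), but A–C–E–G is the minor-seventh chord from E minor. As a borrowed chord it is labeled iv7.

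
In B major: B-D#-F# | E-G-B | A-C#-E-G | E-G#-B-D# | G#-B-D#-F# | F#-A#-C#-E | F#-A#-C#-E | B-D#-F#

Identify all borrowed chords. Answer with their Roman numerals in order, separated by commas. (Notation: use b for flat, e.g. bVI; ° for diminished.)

In B major the diatonic chords are B, C#m, D#m, E, F#, G#m, A#dim. B–D#–F# = B, E–G#–B–D# = Emaj7, G#–B–D#–F# = G#m7 and F#–A#–C#–E = F#7 are all diatonic. E–G–B doesn't fit — on degree 4 B major would have E (IV). Em is the degree-4 chord of B minor, so it is the borrowed iv. A–C#–E–G is not: scale degree 7 in B major carries A#dim (vii°). In B minor the chord on that degree is A7, so here it functions as bVII7, borrowed from the parallel minor.

iv, bVII7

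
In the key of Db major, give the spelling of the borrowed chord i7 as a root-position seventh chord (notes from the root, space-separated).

i7 is built on scale degree 1, which is Db in both Db major and its parallel. In Db minor the chord on Db is Db–Fb–Ab–Cb.

Db Fb Ab Cb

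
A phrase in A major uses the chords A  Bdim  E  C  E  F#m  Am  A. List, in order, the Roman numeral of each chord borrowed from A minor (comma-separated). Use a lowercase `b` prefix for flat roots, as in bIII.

ii°, bIII, i

A major has the diatonic set A, Bm, C#m, D, E, F#m, G#dim. A, E and F#m all belong to that set. But Bdim (B–D–F) is foreign: the diatonic ii on degree 2 is Bm, whereas Bdim comes from A minor. It is labeled ii°. But C (C–E–G) is foreign: the diatonic iii on degree 3 is C#m, whereas C comes from A minor. It is labeled bIII. Am (A–C–E) is not: scale degree 1 in A major carries A (I). In A minor the chord on that degree is Am, so here it functions as i, borrowed from the parallel minor.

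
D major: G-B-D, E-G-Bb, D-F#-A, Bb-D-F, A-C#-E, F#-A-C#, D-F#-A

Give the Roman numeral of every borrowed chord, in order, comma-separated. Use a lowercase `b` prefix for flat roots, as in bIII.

ii°, bVI

D major has the diatonic set D, Em, F#m, G, A, Bm, C#dim. Of the given chords, G–B–D = G, D–F#–A = D, A–C#–E = A and F#–A–C# = F#m are diatonic. E–G–Bb doesn't fit — on degree 2 D major would have Em (ii). Edim is the degree-2 chord of D minor, so it is the borrowed ii°. Bb–D–F doesn't fit — on degree 6 D major would have Bm (vi). Bb is the degree-6 chord of D minor, so it is the borrowed bVI.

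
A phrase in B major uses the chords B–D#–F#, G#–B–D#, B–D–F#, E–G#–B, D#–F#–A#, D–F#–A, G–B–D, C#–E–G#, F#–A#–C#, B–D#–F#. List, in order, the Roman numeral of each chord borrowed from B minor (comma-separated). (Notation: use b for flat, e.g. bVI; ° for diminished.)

The diatonic triads in B major are B, C#m, D#m, E, F#, G#m, A#dim. B–D#–F# = B, G#–B–D# = G#m, E–G#–B = E, D#–F#–A# = D#m, C#–E–G# = C#m and F#–A#–C# = F# are all diatonic. B–D–F# doesn't fit — on degree 1 B major would have B (I). Bm is the degree-1 chord of B minor, so it is the borrowed i. D–F#–A doesn't fit — on degree 3 B major would have D#m (iii). D is the degree-3 chord of B minor, so it is the borrowed bIII. G–B–D is not: scale degree 6 in B major carries G#m (vi). In B minor the chord on that degree is G, so here it functions as bVI, borrowed from the parallel minor.

i, bIII, bVI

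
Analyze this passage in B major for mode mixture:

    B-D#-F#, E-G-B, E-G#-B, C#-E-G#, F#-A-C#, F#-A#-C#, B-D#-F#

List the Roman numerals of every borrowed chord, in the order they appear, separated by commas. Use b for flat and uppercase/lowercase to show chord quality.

The diatonic triads in B major are B, C#m, D#m, E, F#, G#m, A#dim. B–D#–F# = B, E–G#–B = E, C#–E–G# = C#m and F#–A#–C# = F# all belong to that set. But E–G–B is foreign: the diatonic IV on degree 4 is E, whereas Em comes from B minor. It is labeled iv. F#–A–C# doesn't fit — on degree 5 B major would have F# (V). F#m is the degree-5 chord of B minor, so it is the borrowed v.

iv, v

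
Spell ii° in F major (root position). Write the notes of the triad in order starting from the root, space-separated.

G Bb Db

The root, G, is scale degree 2 — the same note in F major and F minor; only the chord quality changes. Stacking thirds in F minor on G gives G–Bb–Db.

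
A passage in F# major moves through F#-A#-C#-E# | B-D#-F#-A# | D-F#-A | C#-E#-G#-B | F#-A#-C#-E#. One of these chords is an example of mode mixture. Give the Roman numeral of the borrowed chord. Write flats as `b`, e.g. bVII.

F# major has the diatonic set F#, G#m, A#m, B, C#, D#m, E#dim. Of the given chords, F#–A#–C#–E# = F#maj7, B–D#–F#–A# = Bmaj7 and C#–E#–G#–B = C#7 are diatonic. D–F#–A doesn't fit — on degree 6 F# major would have D#m (vi). D is the degree-6 chord of F# minor, so it is the borrowed bVI.

bVI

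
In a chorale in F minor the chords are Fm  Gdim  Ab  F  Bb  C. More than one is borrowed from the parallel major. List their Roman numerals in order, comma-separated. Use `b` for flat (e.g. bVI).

In F minor (with V from harmonic minor) the diatonic chords are Fm, Gdim, Ab, Bbm, C, Db, Eb. Fm, Gdim, Ab and C all belong to that set. But F (F–A–C) is foreign: the diatonic i on degree 1 is Fm, whereas F comes from F major. It is labeled I. Bb (Bb–D–F) doesn't fit — on degree 4 F minor would have Bbm (iv). Bb is the degree-4 chord of F major, so it is the borrowed IV.

I, IV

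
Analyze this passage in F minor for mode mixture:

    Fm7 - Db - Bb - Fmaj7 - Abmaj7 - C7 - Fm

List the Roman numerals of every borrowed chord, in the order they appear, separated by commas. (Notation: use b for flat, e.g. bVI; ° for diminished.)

The diatonic triads in F minor (with V from harmonic minor) are Fm, Gdim, Ab, Bbm, C, Db, Eb. Fm7, Db, Abmaj7, C7 and Fm all belong to that set. But Bb (Bb–D–F) is foreign: the diatonic iv on degree 4 is Bbm, whereas Bb comes from F major. It is labeled IV. But Fmaj7 (F–A–C–E) is foreign: the diatonic i on degree 1 is Fm, whereas Fmaj7 comes from F major. It is labeled Imaj7.

IV, Imaj7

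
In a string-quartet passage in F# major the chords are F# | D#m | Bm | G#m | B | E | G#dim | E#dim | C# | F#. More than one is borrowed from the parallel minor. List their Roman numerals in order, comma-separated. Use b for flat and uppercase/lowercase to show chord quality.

F# major has the diatonic set F#, G#m, A#m, B, C#, D#m, E#dim. Of the given chords, F#, D#m, G#m, B, E#dim and C# are diatonic. But Bm (B–D–F#) is foreign: the diatonic IV on degree 4 is B, whereas Bm comes from F# minor. It is labeled iv. E (E–G#–B) is not: scale degree 7 in F# major carries E#dim (vii°). In F# minor the chord on that degree is E, so here it functions as bVII, borrowed from the parallel minor. But G#dim (G#–B–D) is foreign: the diatonic ii on degree 2 is G#m, whereas G#dim comes from F# minor. It is labeled ii°.

iv, bVII, ii°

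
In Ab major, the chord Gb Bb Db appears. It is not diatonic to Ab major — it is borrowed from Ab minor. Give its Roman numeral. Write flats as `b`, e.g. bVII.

The root Gb is the lowered 7th scale degree — diatonically Ab major has G there. Gb–Bb–Db is a major chord — the form found in Ab minor, not the diatonic vii° (Gdim). Borrowed into Ab major it is written bVII.

bVII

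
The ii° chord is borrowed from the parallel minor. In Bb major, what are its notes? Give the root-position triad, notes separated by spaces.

C Eb Gb

ii° is built on scale degree 2, which is C in both Bb major and its parallel. Stacking thirds in Bb minor on C gives C–Eb–Gb.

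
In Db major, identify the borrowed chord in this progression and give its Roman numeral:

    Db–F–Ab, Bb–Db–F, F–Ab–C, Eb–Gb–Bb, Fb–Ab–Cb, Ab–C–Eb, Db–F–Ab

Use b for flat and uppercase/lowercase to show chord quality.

Db major has the diatonic set Db, Ebm, Fm, Gb, Ab, Bbm, Cdim. Of the given chords, Db–F–Ab = Db, Bb–Db–F = Bbm, F–Ab–C = Fm, Eb–Gb–Bb = Ebm and Ab–C–Eb = Ab are diatonic. Fb–Ab–Cb doesn't fit — on degree 3 Db major would have Fm (iii). Fb is the degree-3 chord of Db minor, so it is the borrowed bIII.

bIII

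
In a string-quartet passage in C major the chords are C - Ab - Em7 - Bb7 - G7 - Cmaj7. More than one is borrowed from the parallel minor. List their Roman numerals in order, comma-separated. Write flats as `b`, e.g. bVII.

C major has the diatonic set C, Dm, Em, F, G, Am, Bdim. C, Em7, G7 and Cmaj7 are all diatonic. Ab (Ab–C–Eb) is not: scale degree 6 in C major carries Am (vi). In C minor the chord on that degree is Ab, so here it functions as bVI, borrowed from the parallel minor. Bb7 (Bb–D–F–Ab) is not: scale degree 7 in C major carries Bdim (vii°). In C minor the chord on that degree is Bb7, so here it functions as bVII7, borrowed from the parallel minor.

bVI, bVII7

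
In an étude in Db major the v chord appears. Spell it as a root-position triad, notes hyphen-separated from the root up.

v is built on scale degree 5, which is Ab in both Db major and its parallel. Stacking thirds in Db minor on Ab gives Ab–Cb–Eb.

Ab-Cb-Eb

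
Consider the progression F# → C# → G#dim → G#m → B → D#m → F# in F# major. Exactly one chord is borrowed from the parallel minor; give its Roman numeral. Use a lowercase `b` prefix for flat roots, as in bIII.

ii°

F# major has the diatonic set F#, G#m, A#m, B, C#, D#m, E#dim. F#, C#, G#m, B and D#m are all diatonic. G#dim (G#–B–D) doesn't fit — on degree 2 F# major would have G#m (ii). G#dim is the degree-2 chord of F# minor, so it is the borrowed ii°.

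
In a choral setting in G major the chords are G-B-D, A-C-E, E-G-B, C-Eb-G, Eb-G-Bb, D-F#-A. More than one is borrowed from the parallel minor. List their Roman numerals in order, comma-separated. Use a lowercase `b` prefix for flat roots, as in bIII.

In G major the diatonic chords are G, Am, Bm, C, D, Em, F#dim. G–B–D = G, A–C–E = Am, E–G–B = Em and D–F#–A = D are all diatonic. But C–Eb–G is foreign: the diatonic IV on degree 4 is C, whereas Cm comes from G minor. It is labeled iv. Eb–G–Bb is not: scale degree 6 in G major carries Em (vi). In G minor the chord on that degree is Eb, so here it functions as bVI, borrowed from the parallel minor.

iv, bVI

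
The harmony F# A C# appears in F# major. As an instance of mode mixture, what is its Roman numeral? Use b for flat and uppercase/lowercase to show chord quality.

The root F# is the diatonic 1st degree of F# major; the borrowing shows in the chord quality. The diatonic chord on degree 1 would be F# (I), but F#–A–C# is the minor chord from F# minor. As a borrowed chord it is labeled i.

i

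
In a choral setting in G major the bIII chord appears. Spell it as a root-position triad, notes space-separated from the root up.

bIII is built on the lowered scale degree 3. In G major degree 3 is B; lowered it becomes Bb. In G minor the chord on Bb is Bb–D–F.

Bb D F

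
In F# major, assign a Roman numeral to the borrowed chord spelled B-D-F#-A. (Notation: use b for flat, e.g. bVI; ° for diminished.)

iv7

The root B is the diatonic 4th degree of F# major; the borrowing shows in the chord quality. Diatonically F# major has B (IV) on that degree; B–D–F#–A is instead the minor-seventh chord native to F# minor, so it takes the label iv7.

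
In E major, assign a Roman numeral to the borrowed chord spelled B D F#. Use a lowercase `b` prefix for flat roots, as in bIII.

v

The root B is the diatonic 5th degree of E major; the borrowing shows in the chord quality. Diatonically E major has B (V) on that degree; B–D–F# is instead the minor chord native to E minor, so it takes the label v.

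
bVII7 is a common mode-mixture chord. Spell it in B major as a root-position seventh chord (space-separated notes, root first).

A C# E G

Scale degree 7 in B major is A#. bVII7 uses the lowered form, A, taken from B minor. In B minor the chord on A is A–C#–E–G.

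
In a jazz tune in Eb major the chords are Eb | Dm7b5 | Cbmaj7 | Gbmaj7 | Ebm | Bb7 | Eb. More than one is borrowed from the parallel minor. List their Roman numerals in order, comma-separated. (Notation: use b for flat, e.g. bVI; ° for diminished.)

Eb major has the diatonic set Eb, Fm, Gm, Ab, Bb, Cm, Ddim. Eb, Dm7b5 and Bb7 are all diatonic. Cbmaj7 (Cb–Eb–Gb–Bb) doesn't fit — on degree 6 Eb major would have Cm (vi). Cbmaj7 is the degree-6 chord of Eb minor, so it is the borrowed bVImaj7. Gbmaj7 (Gb–Bb–Db–F) is not: scale degree 3 in Eb major carries Gm (iii). In Eb minor the chord on that degree is Gbmaj7, so here it functions as bIIImaj7, borrowed from the parallel minor. Ebm (Eb–Gb–Bb) doesn't fit — on degree 1 Eb major would have Eb (I). Ebm is the degree-1 chord of Eb minor, so it is the borrowed i.

bVImaj7, bIIImaj7, i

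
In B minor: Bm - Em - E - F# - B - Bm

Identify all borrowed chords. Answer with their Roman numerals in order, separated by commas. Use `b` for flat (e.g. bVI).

In B minor (with V from harmonic minor) the diatonic chords are Bm, C#dim, D, Em, F#, G, A. Bm, Em and F# are all diatonic. But E (E–G#–B) is foreign: the diatonic iv on degree 4 is Em, whereas E comes from B major. It is labeled IV. B (B–D#–F#) doesn't fit — on degree 1 B minor would have Bm (i). B is the degree-1 chord of B major, so it is the borrowed I.

IV, I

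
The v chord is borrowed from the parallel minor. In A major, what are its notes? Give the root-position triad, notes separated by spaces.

E G B

v is built on scale degree 5, which is E in both A major and its parallel. Stacking thirds in A minor on E gives E–G–B.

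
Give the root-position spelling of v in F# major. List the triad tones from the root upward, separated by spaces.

v is built on scale degree 5, which is C# in both F# major and its parallel. Building the minor chord from the parallel minor on C#: C#–E–G#.

C# E G#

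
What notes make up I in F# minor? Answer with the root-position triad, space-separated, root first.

F# A# C#

I is built on scale degree 1, which is F# in both F# minor and its parallel. In F# major the chord on F# is F#–A#–C#.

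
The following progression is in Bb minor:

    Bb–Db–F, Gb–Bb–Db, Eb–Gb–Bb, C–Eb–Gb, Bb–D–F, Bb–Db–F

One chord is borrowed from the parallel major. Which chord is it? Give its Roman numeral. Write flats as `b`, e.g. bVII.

I

Bb minor has the diatonic set Bbm, Cdim, Db, Ebm, F, Gb, Ab (with V from harmonic minor). Bb–Db–F = Bbm, Gb–Bb–Db = Gb, Eb–Gb–Bb = Ebm and C–Eb–Gb = Cdim are all diatonic. Bb–D–F doesn't fit — on degree 1 Bb minor would have Bbm (i). Bb is the degree-1 chord of Bb major, so it is the borrowed I.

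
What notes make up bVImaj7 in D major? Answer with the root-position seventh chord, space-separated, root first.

Bb D F A

Scale degree 6 in D major is B. bVImaj7 uses the lowered form, Bb, taken from D minor. In D minor the chord on Bb is Bb–D–F–A.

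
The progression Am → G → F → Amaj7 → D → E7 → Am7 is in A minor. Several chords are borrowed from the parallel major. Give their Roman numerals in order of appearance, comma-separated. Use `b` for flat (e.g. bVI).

The diatonic triads in A minor (with V from harmonic minor) are Am, Bdim, C, Dm, E, F, G. Am, G, F, E7 and Am7 all belong to that set. Amaj7 (A–C#–E–G#) is not: scale degree 1 in A minor carries Am (i). In A major the chord on that degree is Amaj7, so here it functions as Imaj7, borrowed from the parallel major. D (D–F#–A) doesn't fit — on degree 4 A minor would have Dm (iv). D is the degree-4 chord of A major, so it is the borrowed IV.

Imaj7, IV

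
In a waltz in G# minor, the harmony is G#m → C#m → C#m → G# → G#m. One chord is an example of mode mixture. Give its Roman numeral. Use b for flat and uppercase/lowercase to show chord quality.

I

G# minor has the diatonic set G#m, A#dim, B, C#m, D#, E, F# (with V from harmonic minor). G#m and C#m are both diatonic. G# (G#–B#–D#) is not: scale degree 1 in G# minor carries G#m (i). In G# major the chord on that degree is G#, so here it functions as I, borrowed from the parallel major.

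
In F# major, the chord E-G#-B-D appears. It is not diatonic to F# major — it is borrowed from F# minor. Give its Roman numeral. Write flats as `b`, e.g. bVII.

bVII7

The root E is the lowered 7th scale degree — diatonically F# major has E# there. Diatonically F# major has E#dim (vii°) on that degree; E–G#–B–D is instead the dominant-seventh chord native to F# minor, so it takes the label bVII7.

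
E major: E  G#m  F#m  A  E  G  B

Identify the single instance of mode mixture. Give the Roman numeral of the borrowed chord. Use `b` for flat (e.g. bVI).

bIII

E major has the diatonic set E, F#m, G#m, A, B, C#m, D#dim. E, G#m, F#m, A and B all belong to that set. But G (G–B–D) is foreign: the diatonic iii on degree 3 is G#m, whereas G comes from E minor. It is labeled bIII.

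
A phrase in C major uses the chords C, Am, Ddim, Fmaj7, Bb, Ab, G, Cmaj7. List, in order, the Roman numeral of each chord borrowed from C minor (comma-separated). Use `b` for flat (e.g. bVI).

C major has the diatonic set C, Dm, Em, F, G, Am, Bdim. C, Am, Fmaj7, G and Cmaj7 all belong to that set. Ddim (D–F–Ab) is not: scale degree 2 in C major carries Dm (ii). In C minor the chord on that degree is Ddim, so here it functions as ii°, borrowed from the parallel minor. Bb (Bb–D–F) is not: scale degree 7 in C major carries Bdim (vii°). In C minor the chord on that degree is Bb, so here it functions as bVII, borrowed from the parallel minor. Ab (Ab–C–Eb) doesn't fit — on degree 6 C major would have Am (vi). Ab is the degree-6 chord of C minor, so it is the borrowed bVI.

ii°, bVII, bVI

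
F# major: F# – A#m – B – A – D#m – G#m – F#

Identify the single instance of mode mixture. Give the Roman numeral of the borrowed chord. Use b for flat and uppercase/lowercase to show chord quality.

bIII

F# major has the diatonic set F#, G#m, A#m, B, C#, D#m, E#dim. Of the given chords, F#, A#m, B, D#m and G#m are diatonic. But A (A–C#–E) is foreign: the diatonic iii on degree 3 is A#m, whereas A comes from F# minor. It is labeled bIII.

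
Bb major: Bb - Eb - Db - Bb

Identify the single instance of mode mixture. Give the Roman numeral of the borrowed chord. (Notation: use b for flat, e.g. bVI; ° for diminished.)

In Bb major the diatonic chords are Bb, Cm, Dm, Eb, F, Gm, Adim. Bb and Eb both belong to that set. Db (Db–F–Ab) is not: scale degree 3 in Bb major carries Dm (iii). In Bb minor the chord on that degree is Db, so here it functions as bIII, borrowed from the parallel minor.

bIII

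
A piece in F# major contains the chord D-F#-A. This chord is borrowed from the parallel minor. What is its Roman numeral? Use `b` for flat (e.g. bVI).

In F# major scale degree 6 is D#; D is its lowered form, from F# minor. D–F#–A is a major chord — the form found in F# minor, not the diatonic vi (D#m). Borrowed into F# major it is written bVI.

bVI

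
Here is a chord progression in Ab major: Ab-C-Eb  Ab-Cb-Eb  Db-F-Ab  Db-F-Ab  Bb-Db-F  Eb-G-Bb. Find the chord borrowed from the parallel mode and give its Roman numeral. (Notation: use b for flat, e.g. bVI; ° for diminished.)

i

The diatonic triads in Ab major are Ab, Bbm, Cm, Db, Eb, Fm, Gdim. Ab–C–Eb = Ab, Db–F–Ab = Db, Bb–Db–F = Bbm and Eb–G–Bb = Eb are all diatonic. Ab–Cb–Eb is not: scale degree 1 in Ab major carries Ab (I). In Ab minor the chord on that degree is Abm, so here it functions as i, borrowed from the parallel minor.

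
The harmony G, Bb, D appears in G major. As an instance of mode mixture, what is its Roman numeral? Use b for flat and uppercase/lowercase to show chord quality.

i

G is scale degree 1 in G major. The diatonic chord on degree 1 would be G (I), but G–Bb–D is the minor chord from G minor. As a borrowed chord it is labeled i.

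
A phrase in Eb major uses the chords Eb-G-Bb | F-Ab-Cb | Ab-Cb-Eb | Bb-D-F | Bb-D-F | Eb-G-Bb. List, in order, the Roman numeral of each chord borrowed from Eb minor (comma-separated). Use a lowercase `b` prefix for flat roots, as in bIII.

Eb major has the diatonic set Eb, Fm, Gm, Ab, Bb, Cm, Ddim. Of the given chords, Eb–G–Bb = Eb and Bb–D–F = Bb are diatonic. F–Ab–Cb doesn't fit — on degree 2 Eb major would have Fm (ii). Fdim is the degree-2 chord of Eb minor, so it is the borrowed ii°. But Ab–Cb–Eb is foreign: the diatonic IV on degree 4 is Ab, whereas Abm comes from Eb minor. It is labeled iv.

ii°, iv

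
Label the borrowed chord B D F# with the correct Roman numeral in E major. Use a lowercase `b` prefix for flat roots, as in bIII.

The root B is the diatonic 5th degree of E major; the borrowing shows in the chord quality. B–D–F# is a minor chord — the form found in E minor, not the diatonic V (B). Borrowed into E major it is written v.

v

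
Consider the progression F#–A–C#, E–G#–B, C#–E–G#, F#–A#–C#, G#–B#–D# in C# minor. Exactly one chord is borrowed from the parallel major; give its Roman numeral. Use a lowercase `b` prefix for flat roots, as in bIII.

The diatonic triads in C# minor (with V from harmonic minor) are C#m, D#dim, E, F#m, G#, A, B. F#–A–C# = F#m, E–G#–B = E, C#–E–G# = C#m and G#–B#–D# = G# are all diatonic. F#–A#–C# doesn't fit — on degree 4 C# minor would have F#m (iv). F# is the degree-4 chord of C# major, so it is the borrowed IV.

IV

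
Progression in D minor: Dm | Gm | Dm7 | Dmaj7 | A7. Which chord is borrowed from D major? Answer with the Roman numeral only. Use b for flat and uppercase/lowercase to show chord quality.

In D minor (with V from harmonic minor) the diatonic chords are Dm, Edim, F, Gm, A, Bb, C. Of the given chords, Dm, Gm, Dm7 and A7 are diatonic. Dmaj7 (D–F#–A–C#) is not: scale degree 1 in D minor carries Dm (i). In D major the chord on that degree is Dmaj7, so here it functions as Imaj7, borrowed from the parallel major.

Imaj7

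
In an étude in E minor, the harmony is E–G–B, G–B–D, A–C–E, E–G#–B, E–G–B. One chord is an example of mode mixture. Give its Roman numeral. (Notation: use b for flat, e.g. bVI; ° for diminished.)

The diatonic triads in E minor (with V from harmonic minor) are Em, F#dim, G, Am, B, C, D. Of the given chords, E–G–B = Em, G–B–D = G and A–C–E = Am are diatonic. E–G#–B is not: scale degree 1 in E minor carries Em (i). In E major the chord on that degree is E, so here it functions as I, borrowed from the parallel major.

I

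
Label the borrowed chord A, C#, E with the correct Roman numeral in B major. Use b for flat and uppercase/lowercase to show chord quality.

A is the lowered form of scale degree 7 in B major (the diatonic degree 7 is A#). The diatonic chord on degree 7 would be A#dim (vii°), but A–C#–E is the major chord from B minor. As a borrowed chord it is labeled bVII.

bVII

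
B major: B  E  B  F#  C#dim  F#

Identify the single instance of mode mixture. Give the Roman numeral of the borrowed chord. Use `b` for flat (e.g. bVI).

B major has the diatonic set B, C#m, D#m, E, F#, G#m, A#dim. Of the given chords, B, E and F# are diatonic. But C#dim (C#–E–G) is foreign: the diatonic ii on degree 2 is C#m, whereas C#dim comes from B minor. It is labeled ii°.

ii°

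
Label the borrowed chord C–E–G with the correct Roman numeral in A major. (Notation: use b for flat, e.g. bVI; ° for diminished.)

bIII

C is the lowered form of scale degree 3 in A major (the diatonic degree 3 is C#). The diatonic chord on degree 3 would be C#m (iii), but C–E–G is the major chord from A minor. As a borrowed chord it is labeled bIII.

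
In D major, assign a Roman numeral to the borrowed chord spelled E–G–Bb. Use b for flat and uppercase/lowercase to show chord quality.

E is scale degree 2 in D major. The diatonic chord on degree 2 would be Em (ii), but E–G–Bb is the diminished chord from D minor. As a borrowed chord it is labeled ii°.

ii°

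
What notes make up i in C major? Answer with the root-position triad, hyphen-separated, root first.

C-Eb-G

The root, C, is scale degree 1 — the same note in C major and C minor; only the chord quality changes. Building the minor chord from the parallel minor on C: C–Eb–G.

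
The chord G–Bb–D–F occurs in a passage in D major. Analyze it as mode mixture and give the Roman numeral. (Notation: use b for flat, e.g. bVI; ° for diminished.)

The root G is the diatonic 4th degree of D major; the borrowing shows in the chord quality. The diatonic chord on degree 4 would be G (IV), but G–Bb–D–F is the minor-seventh chord from D minor. As a borrowed chord it is labeled iv7.

iv7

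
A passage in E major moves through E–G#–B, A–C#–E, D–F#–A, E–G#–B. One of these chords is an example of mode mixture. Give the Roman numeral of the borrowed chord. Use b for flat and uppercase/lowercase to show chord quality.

E major has the diatonic set E, F#m, G#m, A, B, C#m, D#dim. Of the given chords, E–G#–B = E and A–C#–E = A are diatonic. D–F#–A is not: scale degree 7 in E major carries D#dim (vii°). In E minor the chord on that degree is D, so here it functions as bVII, borrowed from the parallel minor.

bVII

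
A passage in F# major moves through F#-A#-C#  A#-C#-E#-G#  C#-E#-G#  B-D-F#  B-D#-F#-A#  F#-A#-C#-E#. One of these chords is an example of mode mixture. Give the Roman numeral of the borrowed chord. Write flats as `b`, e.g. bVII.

iv

F# major has the diatonic set F#, G#m, A#m, B, C#, D#m, E#dim. Of the given chords, F#–A#–C# = F#, A#–C#–E#–G# = A#m7, C#–E#–G# = C#, B–D#–F#–A# = Bmaj7 and F#–A#–C#–E# = F#maj7 are diatonic. B–D–F# is not: scale degree 4 in F# major carries B (IV). In F# minor the chord on that degree is Bm, so here it functions as iv, borrowed from the parallel minor.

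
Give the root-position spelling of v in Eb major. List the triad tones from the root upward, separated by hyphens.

Bb-Db-F

The root, Bb, is scale degree 5 — the same note in Eb major and Eb minor; only the chord quality changes. In Eb minor the chord on Bb is Bb–Db–F.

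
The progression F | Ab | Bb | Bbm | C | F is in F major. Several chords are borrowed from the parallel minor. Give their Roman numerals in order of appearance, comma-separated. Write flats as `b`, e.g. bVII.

bIII, iv

The diatonic triads in F major are F, Gm, Am, Bb, C, Dm, Edim. Of the given chords, F, Bb and C are diatonic. But Ab (Ab–C–Eb) is foreign: the diatonic iii on degree 3 is Am, whereas Ab comes from F minor. It is labeled bIII. Bbm (Bb–Db–F) doesn't fit — on degree 4 F major would have Bb (IV). Bbm is the degree-4 chord of F minor, so it is the borrowed iv.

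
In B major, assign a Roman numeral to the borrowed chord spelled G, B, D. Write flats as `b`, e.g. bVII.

G is the lowered form of scale degree 6 in B major (the diatonic degree 6 is G#). The diatonic chord on degree 6 would be G#m (vi), but G–B–D is the major chord from B minor. As a borrowed chord it is labeled bVI.

bVI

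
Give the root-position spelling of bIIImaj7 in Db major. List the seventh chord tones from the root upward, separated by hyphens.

The root of bIIImaj7 is the lowered 3rd degree: F becomes Fb. Building the major-seventh chord from the parallel minor on Fb: Fb–Ab–Cb–Eb.

Fb-Ab-Cb-Eb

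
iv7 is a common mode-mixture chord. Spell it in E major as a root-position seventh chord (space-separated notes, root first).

iv7 is built on scale degree 4, which is A in both E major and its parallel. Building the minor-seventh chord from the parallel minor on A: A–C–E–G.

A C E G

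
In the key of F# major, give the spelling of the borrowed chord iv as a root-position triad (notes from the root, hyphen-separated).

iv is built on scale degree 4, which is B in both F# major and its parallel. Building the minor chord from the parallel minor on B: B–D–F#.

B-D-F#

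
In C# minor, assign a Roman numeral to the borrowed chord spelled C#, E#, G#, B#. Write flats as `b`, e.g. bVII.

Imaj7

C# is scale degree 1 in C# minor. C#–E#–G#–B# is a major-seventh chord — the form found in C# major, not the diatonic i (C#m). Borrowed into C# minor it is written Imaj7.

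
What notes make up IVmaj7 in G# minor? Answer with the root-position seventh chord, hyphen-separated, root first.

C#-E#-G#-B#

IVmaj7 is built on scale degree 4, which is C# in both G# minor and its parallel. In G# major the chord on C# is C#–E#–G#–B#.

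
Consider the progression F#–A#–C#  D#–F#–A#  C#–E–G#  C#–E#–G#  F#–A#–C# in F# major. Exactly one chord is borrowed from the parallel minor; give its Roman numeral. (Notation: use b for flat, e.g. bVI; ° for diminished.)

v

F# major has the diatonic set F#, G#m, A#m, B, C#, D#m, E#dim. F#–A#–C# = F#, D#–F#–A# = D#m and C#–E#–G# = C# are all diatonic. C#–E–G# is not: scale degree 5 in F# major carries C# (V). In F# minor the chord on that degree is C#m, so here it functions as v, borrowed from the parallel minor.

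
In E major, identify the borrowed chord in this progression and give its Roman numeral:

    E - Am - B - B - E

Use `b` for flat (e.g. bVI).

E major has the diatonic set E, F#m, G#m, A, B, C#m, D#dim. E and B both belong to that set. Am (A–C–E) is not: scale degree 4 in E major carries A (IV). In E minor the chord on that degree is Am, so here it functions as iv, borrowed from the parallel minor.

iv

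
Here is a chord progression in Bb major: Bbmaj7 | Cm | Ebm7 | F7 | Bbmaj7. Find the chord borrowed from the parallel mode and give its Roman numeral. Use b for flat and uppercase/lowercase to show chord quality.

Bb major has the diatonic set Bb, Cm, Dm, Eb, F, Gm, Adim. Of the given chords, Bbmaj7, Cm and F7 are diatonic. But Ebm7 (Eb–Gb–Bb–Db) is foreign: the diatonic IV on degree 4 is Eb, whereas Ebm7 comes from Bb minor. It is labeled iv7.

iv7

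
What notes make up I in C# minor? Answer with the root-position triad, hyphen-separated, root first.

The root, C#, is scale degree 1 — the same note in C# minor and C# major; only the chord quality changes. In C# major the chord on C# is C#–E#–G#.

C#-E#-G#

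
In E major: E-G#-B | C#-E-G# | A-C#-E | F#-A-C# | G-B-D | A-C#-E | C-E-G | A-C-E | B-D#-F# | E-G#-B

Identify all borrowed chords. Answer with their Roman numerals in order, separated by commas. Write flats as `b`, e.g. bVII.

E major has the diatonic set E, F#m, G#m, A, B, C#m, D#dim. E–G#–B = E, C#–E–G# = C#m, A–C#–E = A, F#–A–C# = F#m and B–D#–F# = B all belong to that set. But G–B–D is foreign: the diatonic iii on degree 3 is G#m, whereas G comes from E minor. It is labeled bIII. C–E–G doesn't fit — on degree 6 E major would have C#m (vi). C is the degree-6 chord of E minor, so it is the borrowed bVI. A–C–E doesn't fit — on degree 4 E major would have A (IV). Am is the degree-4 chord of E minor, so it is the borrowed iv.

bIII, bVI, iv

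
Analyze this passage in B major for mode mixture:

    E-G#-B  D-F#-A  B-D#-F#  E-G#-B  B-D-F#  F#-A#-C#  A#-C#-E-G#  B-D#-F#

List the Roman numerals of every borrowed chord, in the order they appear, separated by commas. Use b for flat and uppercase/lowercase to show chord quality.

The diatonic triads in B major are B, C#m, D#m, E, F#, G#m, A#dim. E–G#–B = E, B–D#–F# = B, F#–A#–C# = F# and A#–C#–E–G# = A#m7b5 all belong to that set. D–F#–A is not: scale degree 3 in B major carries D#m (iii). In B minor the chord on that degree is D, so here it functions as bIII, borrowed from the parallel minor. B–D–F# doesn't fit — on degree 1 B major would have B (I). Bm is the degree-1 chord of B minor, so it is the borrowed i.

bIII, i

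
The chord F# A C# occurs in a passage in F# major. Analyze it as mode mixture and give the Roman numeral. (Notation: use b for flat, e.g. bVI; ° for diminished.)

i

F# is scale degree 1 in F# major. The diatonic chord on degree 1 would be F# (I), but F#–A–C# is the minor chord from F# minor. As a borrowed chord it is labeled i.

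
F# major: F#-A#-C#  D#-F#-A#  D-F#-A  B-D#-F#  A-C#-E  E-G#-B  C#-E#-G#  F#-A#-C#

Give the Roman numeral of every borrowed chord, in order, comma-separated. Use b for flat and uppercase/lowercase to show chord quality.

In F# major the diatonic chords are F#, G#m, A#m, B, C#, D#m, E#dim. F#–A#–C# = F#, D#–F#–A# = D#m, B–D#–F# = B and C#–E#–G# = C# all belong to that set. But D–F#–A is foreign: the diatonic vi on degree 6 is D#m, whereas D comes from F# minor. It is labeled bVI. A–C#–E doesn't fit — on degree 3 F# major would have A#m (iii). A is the degree-3 chord of F# minor, so it is the borrowed bIII. But E–G#–B is foreign: the diatonic vii° on degree 7 is E#dim, whereas E comes from F# minor. It is labeled bVII.

bVI, bIII, bVII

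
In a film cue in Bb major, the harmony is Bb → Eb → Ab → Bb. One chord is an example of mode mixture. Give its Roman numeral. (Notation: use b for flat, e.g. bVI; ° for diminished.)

Bb major has the diatonic set Bb, Cm, Dm, Eb, F, Gm, Adim. Bb and Eb are both diatonic. Ab (Ab–C–Eb) is not: scale degree 7 in Bb major carries Adim (vii°). In Bb minor the chord on that degree is Ab, so here it functions as bVII, borrowed from the parallel minor.

bVII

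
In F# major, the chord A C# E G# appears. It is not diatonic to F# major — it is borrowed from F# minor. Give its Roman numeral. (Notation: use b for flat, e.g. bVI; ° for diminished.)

The root A is the lowered 3rd scale degree — diatonically F# major has A# there. A–C#–E–G# is a major-seventh chord — the form found in F# minor, not the diatonic iii (A#m). Borrowed into F# major it is written bIIImaj7.

bIIImaj7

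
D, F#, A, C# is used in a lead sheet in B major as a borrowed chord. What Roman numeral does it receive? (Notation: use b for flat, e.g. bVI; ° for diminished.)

bIIImaj7

D is the lowered form of scale degree 3 in B major (the diatonic degree 3 is D#). Diatonically B major has D#m (iii) on that degree; D–F#–A–C# is instead the major-seventh chord native to B minor, so it takes the label bIIImaj7.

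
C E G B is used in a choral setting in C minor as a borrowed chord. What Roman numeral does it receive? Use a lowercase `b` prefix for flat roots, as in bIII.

Imaj7

C is scale degree 1 in C minor. C–E–G–B is a major-seventh chord — the form found in C major, not the diatonic i (Cm). Borrowed into C minor it is written Imaj7.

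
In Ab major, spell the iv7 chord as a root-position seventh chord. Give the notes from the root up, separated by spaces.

Db Fb Ab Cb

The root, Db, is scale degree 4 — the same note in Ab major and Ab minor; only the chord quality changes. In Ab minor the chord on Db is Db–Fb–Ab–Cb.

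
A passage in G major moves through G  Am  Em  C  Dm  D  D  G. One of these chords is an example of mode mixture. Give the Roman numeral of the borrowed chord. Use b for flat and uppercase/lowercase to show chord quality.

In G major the diatonic chords are G, Am, Bm, C, D, Em, F#dim. G, Am, Em, C and D are all diatonic. Dm (D–F–A) is not: scale degree 5 in G major carries D (V). In G minor the chord on that degree is Dm, so here it functions as v, borrowed from the parallel minor.

v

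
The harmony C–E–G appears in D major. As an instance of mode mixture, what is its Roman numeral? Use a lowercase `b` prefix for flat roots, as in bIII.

bVII

In D major scale degree 7 is C#; C is its lowered form, from D minor. C–E–G is a major chord — the form found in D minor, not the diatonic vii° (C#dim). Borrowed into D major it is written bVII.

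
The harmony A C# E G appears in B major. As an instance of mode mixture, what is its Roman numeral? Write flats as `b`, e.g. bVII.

The root A is the lowered 7th scale degree — diatonically B major has A# there. The diatonic chord on degree 7 would be A#dim (vii°), but A–C#–E–G is the dominant-seventh chord from B minor. As a borrowed chord it is labeled bVII7.

bVII7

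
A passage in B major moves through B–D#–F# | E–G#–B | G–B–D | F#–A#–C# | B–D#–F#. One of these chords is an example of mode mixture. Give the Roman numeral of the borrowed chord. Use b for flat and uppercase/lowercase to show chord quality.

In B major the diatonic chords are B, C#m, D#m, E, F#, G#m, A#dim. B–D#–F# = B, E–G#–B = E and F#–A#–C# = F# are all diatonic. But G–B–D is foreign: the diatonic vi on degree 6 is G#m, whereas G comes from B minor. It is labeled bVI.

bVI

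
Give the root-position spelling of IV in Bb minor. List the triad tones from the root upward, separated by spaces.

Eb G Bb

IV is built on scale degree 4, which is Eb in both Bb minor and its parallel. Stacking thirds in Bb major on Eb gives Eb–G–Bb.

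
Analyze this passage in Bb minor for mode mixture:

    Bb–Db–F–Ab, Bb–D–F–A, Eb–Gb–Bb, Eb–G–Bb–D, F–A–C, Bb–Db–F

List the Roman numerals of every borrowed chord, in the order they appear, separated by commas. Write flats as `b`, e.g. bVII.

In Bb minor (with V from harmonic minor) the diatonic chords are Bbm, Cdim, Db, Ebm, F, Gb, Ab. Bb–Db–F–Ab = Bbm7, Eb–Gb–Bb = Ebm, F–A–C = F and Bb–Db–F = Bbm all belong to that set. Bb–D–F–A doesn't fit — on degree 1 Bb minor would have Bbm (i). Bbmaj7 is the degree-1 chord of Bb major, so it is the borrowed Imaj7. Eb–G–Bb–D doesn't fit — on degree 4 Bb minor would have Ebm (iv). Ebmaj7 is the degree-4 chord of Bb major, so it is the borrowed IVmaj7.

Imaj7, IVmaj7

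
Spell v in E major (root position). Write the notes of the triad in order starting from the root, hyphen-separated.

B-D-F#

v is built on scale degree 5, which is B in both E major and its parallel. In E minor the chord on B is B–D–F#.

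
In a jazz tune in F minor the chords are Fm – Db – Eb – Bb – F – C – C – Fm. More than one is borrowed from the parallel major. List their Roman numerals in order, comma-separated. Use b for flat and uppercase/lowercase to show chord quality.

IV, I

The diatonic triads in F minor (with V from harmonic minor) are Fm, Gdim, Ab, Bbm, C, Db, Eb. Fm, Db, Eb and C are all diatonic. But Bb (Bb–D–F) is foreign: the diatonic iv on degree 4 is Bbm, whereas Bb comes from F major. It is labeled IV. F (F–A–C) doesn't fit — on degree 1 F minor would have Fm (i). F is the degree-1 chord of F major, so it is the borrowed I.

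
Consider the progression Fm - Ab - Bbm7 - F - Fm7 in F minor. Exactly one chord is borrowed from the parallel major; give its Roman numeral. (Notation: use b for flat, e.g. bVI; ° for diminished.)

I

The diatonic triads in F minor (with V from harmonic minor) are Fm, Gdim, Ab, Bbm, C, Db, Eb. Fm, Ab, Bbm7 and Fm7 are all diatonic. F (F–A–C) doesn't fit — on degree 1 F minor would have Fm (i). F is the degree-1 chord of F major, so it is the borrowed I.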